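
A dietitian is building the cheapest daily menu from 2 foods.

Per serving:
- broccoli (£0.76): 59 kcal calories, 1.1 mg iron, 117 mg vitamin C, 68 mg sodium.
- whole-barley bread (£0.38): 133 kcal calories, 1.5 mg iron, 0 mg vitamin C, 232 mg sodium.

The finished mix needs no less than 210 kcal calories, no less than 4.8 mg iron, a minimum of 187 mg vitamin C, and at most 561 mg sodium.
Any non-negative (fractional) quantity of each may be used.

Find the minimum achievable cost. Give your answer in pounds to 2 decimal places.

£2.07

Let x1 = servings of broccoli, x2 = servings of whole-barley bread.
Minimize 0.76x1 + 0.38x2 s.t.:
  59x1 + 133x2 ≥ 210   (calories)
  1.1x1 + 1.5x2 ≥ 4.8   (iron)
  117x1 ≥ 187   (vitamin C)
  68x1 + 232x2 ≤ 561   (sodium)
  x1, x2 ≥ 0.
Both inputs are positive at the optimum. The iron and sodium requirements are met with equality.
That vertex is x1 = 1.776, x2 = 1.898.
Objective = 0.76·1.776 + 0.38·1.898 = 2.0710.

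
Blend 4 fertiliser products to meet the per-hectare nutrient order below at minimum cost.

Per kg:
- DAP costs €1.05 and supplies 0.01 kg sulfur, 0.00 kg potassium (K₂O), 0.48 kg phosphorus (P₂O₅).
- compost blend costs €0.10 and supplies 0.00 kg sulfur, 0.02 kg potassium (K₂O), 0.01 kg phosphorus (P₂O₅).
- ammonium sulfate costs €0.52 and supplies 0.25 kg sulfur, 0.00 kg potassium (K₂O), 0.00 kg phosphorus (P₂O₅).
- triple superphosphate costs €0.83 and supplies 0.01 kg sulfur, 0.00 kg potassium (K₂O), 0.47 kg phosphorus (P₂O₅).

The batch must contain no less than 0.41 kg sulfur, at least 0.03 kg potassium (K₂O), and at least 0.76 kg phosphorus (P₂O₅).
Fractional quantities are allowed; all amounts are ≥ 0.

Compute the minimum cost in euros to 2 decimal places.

€2.29

Treat it as an LP. Let x1 = kg of DAP, x2 = kg of compost blend, x3 = kg of ammonium sulfate, x4 = kg of triple superphosphate.
min 1.05x1 + 0.1x2 + 0.52x3 + 0.83x4 s.t.:
  0.01x1 + 0.25x3 + 0.01x4 ≥ 0.41   (sulfur)
  0.02x2 ≥ 0.03   (potassium (K₂O))
  0.48x1 + 0.01x2 + 0.47x4 ≥ 0.76   (phosphorus (P₂O₅))
  x1, x2, x3, x4 ≥ 0.
The minimum-cost mix takes nothing from DAP — only compost blend, ammonium sulfate, triple superphosphate. There the sulfur, potassium (K₂O), phosphorus (P₂O₅) constraints are tight.
Solving gives x2 = 1.5, x3 = 1.577, x4 = 1.585.
Cost = 0.1·1.5 + 0.52·1.577 + 0.83·1.585 = 2.2856.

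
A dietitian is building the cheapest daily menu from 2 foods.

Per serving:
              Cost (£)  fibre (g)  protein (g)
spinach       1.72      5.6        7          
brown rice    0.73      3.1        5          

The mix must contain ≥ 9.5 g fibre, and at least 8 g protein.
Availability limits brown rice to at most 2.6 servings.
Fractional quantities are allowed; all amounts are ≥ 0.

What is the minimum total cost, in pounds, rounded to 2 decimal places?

Treat it as an LP. Let x1 = servings of spinach, x2 = servings of brown rice.
Minimize 1.72x1 + 0.73x2 s.t.:
  5.6x1 + 3.1x2 ≥ 9.5   (fibre)
  7x1 + 5x2 ≥ 8   (protein)
  x2 ≤ 2.6
  x1, x2 ≥ 0.
Both inputs are positive at the optimum. There the fibre and the brown rice cap constraints are tight.
So spinach = 0.2571 servings, brown rice = 2.6 servings.
Cost = 1.72·0.2571 + 0.73·2.6 = 2.3402.

£2.34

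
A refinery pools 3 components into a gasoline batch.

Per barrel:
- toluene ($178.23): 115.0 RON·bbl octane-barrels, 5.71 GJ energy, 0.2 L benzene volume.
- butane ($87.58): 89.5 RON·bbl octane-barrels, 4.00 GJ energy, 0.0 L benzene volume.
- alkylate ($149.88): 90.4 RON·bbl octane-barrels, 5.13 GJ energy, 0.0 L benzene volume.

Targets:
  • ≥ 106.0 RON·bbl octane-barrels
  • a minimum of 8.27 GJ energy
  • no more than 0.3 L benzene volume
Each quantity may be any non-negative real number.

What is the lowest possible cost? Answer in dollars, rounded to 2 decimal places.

This is a linear program. Let x1 = barrels of toluene, x2 = barrels of butane, x3 = barrels of alkylate.
Minimise 178.23x1 + 87.58x2 + 149.88x3 with:
  115x1 + 89.5x2 + 90.4x3 ≥ 106   (octane-barrels)
  5.71x1 + 4x2 + 5.13x3 ≥ 8.27   (energy)
  0.2x1 ≤ 0.3   (benzene volume)
  x1, x2, x3 ≥ 0.
The cheapest feasible vertex uses only butane; toluene, alkylate are not used. Binding constraint: energy.
So butane = 2.0675 barrels.
Total cost: 87.58·2.0675 = 181.0717.

$181.07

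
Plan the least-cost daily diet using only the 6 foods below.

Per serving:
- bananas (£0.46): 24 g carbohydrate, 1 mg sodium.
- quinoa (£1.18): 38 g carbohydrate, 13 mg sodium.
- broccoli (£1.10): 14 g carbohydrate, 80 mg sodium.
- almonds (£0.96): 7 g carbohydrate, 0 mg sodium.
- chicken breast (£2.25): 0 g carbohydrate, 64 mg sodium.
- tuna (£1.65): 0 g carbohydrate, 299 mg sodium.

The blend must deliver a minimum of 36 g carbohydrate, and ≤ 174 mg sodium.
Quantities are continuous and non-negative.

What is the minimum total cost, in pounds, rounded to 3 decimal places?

£0.690

Let x1 = servings of bananas, x2 = servings of quinoa, x3 = servings of broccoli, x4 = servings of almonds, x5 = servings of chicken breast, x6 = servings of tuna.
Minimize 0.46x1 + 1.18x2 + 1.1x3 + 0.96x4 + 2.25x5 + 1.65x6 subject to:
  24x1 + 38x2 + 14x3 + 7x4 ≥ 36   (carbohydrate)
  1x1 + 13x2 + 80x3 + 64x5 + 299x6 ≤ 174   (sodium)
  x1, x2, x3, x4, x5, x6 ≥ 0.
The optimal basis is {bananas}; quinoa, broccoli, almonds, chicken breast, tuna drop out. Binding constraint: carbohydrate.
That vertex is x1 = 1.5.
Total cost: 0.46·1.5 = 0.69000.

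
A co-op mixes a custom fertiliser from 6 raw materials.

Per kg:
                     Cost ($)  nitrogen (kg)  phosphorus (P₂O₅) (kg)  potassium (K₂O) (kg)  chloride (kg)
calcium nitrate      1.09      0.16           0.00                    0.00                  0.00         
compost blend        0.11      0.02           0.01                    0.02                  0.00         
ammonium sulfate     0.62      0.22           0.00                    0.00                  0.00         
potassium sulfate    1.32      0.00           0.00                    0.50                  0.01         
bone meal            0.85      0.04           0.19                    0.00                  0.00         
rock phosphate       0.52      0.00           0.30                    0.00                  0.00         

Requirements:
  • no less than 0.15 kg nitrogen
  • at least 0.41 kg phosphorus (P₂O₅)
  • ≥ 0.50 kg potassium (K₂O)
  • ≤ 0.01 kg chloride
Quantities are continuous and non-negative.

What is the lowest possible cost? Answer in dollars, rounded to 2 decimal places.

Set it up as a linear program. Let x1 = kg of calcium nitrate, x2 = kg of compost blend, x3 = kg of ammonium sulfate, x4 = kg of potassium sulfate, x5 = kg of bone meal, x6 = kg of rock phosphate.
Minimise 1.09x1 + 0.11x2 + 0.62x3 + 1.32x4 + 0.85x5 + 0.52x6 with:
  0.16x1 + 0.02x2 + 0.22x3 + 0.04x5 ≥ 0.15   (nitrogen)
  0.01x2 + 0.19x5 + 0.3x6 ≥ 0.41   (phosphorus (P₂O₅))
  0.02x2 + 0.5x4 ≥ 0.5   (potassium (K₂O))
  0.01x4 ≤ 0.01   (chloride)
  x1, x2, x3, x4, x5, x6 ≥ 0.
The optimal basis is {compost blend, potassium sulfate, rock phosphate}; calcium nitrate, ammonium sulfate, bone meal drop out. There the nitrogen, phosphorus (P₂O₅), potassium (K₂O) constraints are tight.
Solving gives x2 = 7.5, x4 = 0.7, x6 = 1.117.
Objective = 0.11·7.5 + 1.32·0.7 + 0.52·1.117 = 2.3298.

$2.33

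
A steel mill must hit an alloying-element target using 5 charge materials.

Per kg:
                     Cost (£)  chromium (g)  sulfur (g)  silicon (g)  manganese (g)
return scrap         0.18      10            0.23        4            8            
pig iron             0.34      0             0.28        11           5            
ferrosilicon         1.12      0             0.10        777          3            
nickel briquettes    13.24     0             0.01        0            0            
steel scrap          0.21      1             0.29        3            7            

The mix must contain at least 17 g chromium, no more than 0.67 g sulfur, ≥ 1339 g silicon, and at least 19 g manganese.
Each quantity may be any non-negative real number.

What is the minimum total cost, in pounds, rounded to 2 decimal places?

Treat it as an LP. Let x1 = kg of return scrap, x2 = kg of pig iron, x3 = kg of ferrosilicon, x4 = kg of nickel briquettes, x5 = kg of steel scrap.
Minimize 0.18x1 + 0.34x2 + 1.12x3 + 13.24x4 + 0.21x5 with:
  10x1 + 1x5 ≥ 17   (chromium)
  0.23x1 + 0.28x2 + 0.1x3 + 0.01x4 + 0.29x5 ≤ 0.67   (sulfur)
  4x1 + 11x2 + 777x3 + 3x5 ≥ 1339   (silicon)
  8x1 + 5x2 + 3x3 + 7x5 ≥ 19   (manganese)
  x1, x2, x3, x4, x5 ≥ 0.
The optimal basis is {return scrap, ferrosilicon}; pig iron, nickel briquettes, steel scrap drop out. There the silicon and manganese constraints are tight.
Optimal quantities: return scrap = 1.732 kg, ferrosilicon = 1.714 kg.
Objective = 0.18·1.732 + 1.12·1.714 = 2.2314.

£2.23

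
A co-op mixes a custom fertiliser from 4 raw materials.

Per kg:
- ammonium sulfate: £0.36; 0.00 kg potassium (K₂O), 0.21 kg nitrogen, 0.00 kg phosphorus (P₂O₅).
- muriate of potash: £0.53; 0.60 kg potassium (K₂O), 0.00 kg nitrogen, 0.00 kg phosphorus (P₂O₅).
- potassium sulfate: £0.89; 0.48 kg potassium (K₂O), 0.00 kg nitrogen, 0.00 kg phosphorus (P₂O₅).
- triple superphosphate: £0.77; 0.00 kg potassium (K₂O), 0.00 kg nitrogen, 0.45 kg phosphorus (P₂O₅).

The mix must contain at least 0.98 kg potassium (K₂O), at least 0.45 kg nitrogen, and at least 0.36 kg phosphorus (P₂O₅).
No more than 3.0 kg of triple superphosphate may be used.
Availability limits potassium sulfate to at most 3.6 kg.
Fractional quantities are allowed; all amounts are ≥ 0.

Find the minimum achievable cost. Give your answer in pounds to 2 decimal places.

Let x1 = kg of ammonium sulfate, x2 = kg of muriate of potash, x3 = kg of potassium sulfate, x4 = kg of triple superphosphate.
min 0.36x1 + 0.53x2 + 0.89x3 + 0.77x4 subject to:
  0.6x2 + 0.48x3 ≥ 0.98   (potassium (K₂O))
  0.21x1 ≥ 0.45   (nitrogen)
  0.45x4 ≥ 0.36   (phosphorus (P₂O₅))
  x4 ≤ 3
  x3 ≤ 3.6
  x1, x2, x3, x4 ≥ 0.
The cheapest feasible vertex uses only ammonium sulfate, muriate of potash, triple superphosphate; potassium sulfate is not used. There the potassium (K₂O), nitrogen, phosphorus (P₂O₅) constraints are tight.
So ammonium sulfate = 2.143 kg, muriate of potash = 1.633 kg, triple superphosphate = 0.8 kg.
Total cost: 0.36·2.143 + 0.53·1.633 + 0.77·0.8 = 2.2530.

£2.25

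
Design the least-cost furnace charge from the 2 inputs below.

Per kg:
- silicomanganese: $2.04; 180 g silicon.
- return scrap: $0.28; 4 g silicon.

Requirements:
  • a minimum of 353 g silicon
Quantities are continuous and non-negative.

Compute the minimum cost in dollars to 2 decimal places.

$4.00

This is a linear program. Let x1 = kg of silicomanganese, x2 = kg of return scrap.
Minimise 2.04x1 + 0.28x2 with:
  180x1 + 4x2 ≥ 353   (silicon)
  x1, x2 ≥ 0.
At the optimum only silicomanganese is positive (return scrap = 0). Binding constraint: silicon.
Optimal quantities: silicomanganese = 1.961 kg.
Total cost: 2.04·1.961 = 4.0004.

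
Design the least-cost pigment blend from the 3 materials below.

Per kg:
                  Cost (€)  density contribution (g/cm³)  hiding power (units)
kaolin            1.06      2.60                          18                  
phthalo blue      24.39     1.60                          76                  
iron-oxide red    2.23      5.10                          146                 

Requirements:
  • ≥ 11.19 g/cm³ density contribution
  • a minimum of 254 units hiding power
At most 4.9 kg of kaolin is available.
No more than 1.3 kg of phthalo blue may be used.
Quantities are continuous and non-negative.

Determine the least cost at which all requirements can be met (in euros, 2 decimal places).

Treat it as an LP. Let x1 = kg of kaolin, x2 = kg of phthalo blue, x3 = kg of iron-oxide red.
min 1.06x1 + 24.39x2 + 2.23x3 with:
  2.6x1 + 1.6x2 + 5.1x3 ≥ 11.19   (density contribution)
  18x1 + 76x2 + 146x3 ≥ 254   (hiding power)
  x1 ≤ 4.9
  x2 ≤ 1.3
  x1, x2, x3 ≥ 0.
The cheapest feasible vertex uses only kaolin, iron-oxide red; phthalo blue is not used. Binding constraints: density contribution and hiding power.
Optimal quantities: kaolin = 1.176 kg, iron-oxide red = 1.595 kg.
Hence cost = 1.06·1.176 + 2.23·1.595 = €4.8034.

€4.80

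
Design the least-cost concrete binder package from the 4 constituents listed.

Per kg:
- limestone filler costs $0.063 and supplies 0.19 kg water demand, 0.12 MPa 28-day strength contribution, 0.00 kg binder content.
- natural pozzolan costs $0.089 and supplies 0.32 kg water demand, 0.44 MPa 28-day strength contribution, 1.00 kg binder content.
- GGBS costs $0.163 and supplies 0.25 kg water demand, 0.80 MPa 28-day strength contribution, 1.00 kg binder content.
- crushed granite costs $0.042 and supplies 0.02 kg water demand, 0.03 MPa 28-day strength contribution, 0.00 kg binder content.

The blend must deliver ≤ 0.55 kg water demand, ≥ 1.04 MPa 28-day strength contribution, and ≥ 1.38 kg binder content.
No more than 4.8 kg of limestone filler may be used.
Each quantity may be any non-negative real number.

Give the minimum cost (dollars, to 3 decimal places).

Let x1 = kg of limestone filler, x2 = kg of natural pozzolan, x3 = kg of GGBS, x4 = kg of crushed granite.
min 0.063x1 + 0.089x2 + 0.163x3 + 0.042x4 subject to:
  0.19x1 + 0.32x2 + 0.25x3 + 0.02x4 ≤ 0.55   (water demand)
  0.12x1 + 0.44x2 + 0.8x3 + 0.03x4 ≥ 1.04   (28-day strength contribution)
  1x2 + 1x3 ≥ 1.38   (binder content)
  x1 ≤ 4.8
  x1, x2, x3, x4 ≥ 0.
The optimal basis is {natural pozzolan, GGBS}; limestone filler, crushed granite drop out. The water demand and 28-day strength contribution requirements are met with equality.
That vertex is x2 = 1.233, x3 = 0.6219.
Hence cost = 0.089·1.233 + 0.163·0.6219 = $0.21111.

$0.211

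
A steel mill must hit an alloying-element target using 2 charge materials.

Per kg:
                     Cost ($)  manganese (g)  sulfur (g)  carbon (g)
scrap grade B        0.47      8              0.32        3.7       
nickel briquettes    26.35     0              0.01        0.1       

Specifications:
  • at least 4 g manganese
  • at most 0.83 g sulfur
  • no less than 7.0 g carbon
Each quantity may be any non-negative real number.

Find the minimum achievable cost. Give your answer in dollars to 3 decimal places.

Treat it as an LP. Let x1 = kg of scrap grade B, x2 = kg of nickel briquettes.
Minimize 0.47x1 + 26.35x2 subject to:
  8x1 ≥ 4   (manganese)
  0.32x1 + 0.01x2 ≤ 0.83   (sulfur)
  3.7x1 + 0.1x2 ≥ 7   (carbon)
  x1, x2 ≥ 0.
The optimal basis is {scrap grade B}; nickel briquettes drops out. Binding constraint: carbon.
So scrap grade B = 1.892 kg.
Cost = 0.47·1.892 = 0.88924.

$0.889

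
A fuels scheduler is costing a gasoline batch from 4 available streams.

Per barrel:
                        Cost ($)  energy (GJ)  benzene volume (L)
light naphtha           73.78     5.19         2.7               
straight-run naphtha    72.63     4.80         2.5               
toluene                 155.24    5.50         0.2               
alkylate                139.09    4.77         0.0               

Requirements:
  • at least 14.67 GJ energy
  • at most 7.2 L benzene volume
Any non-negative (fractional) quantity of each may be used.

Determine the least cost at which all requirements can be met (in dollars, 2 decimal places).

$220.95

Let x1 = barrels of light naphtha, x2 = barrels of straight-run naphtha, x3 = barrels of toluene, x4 = barrels of alkylate.
Minimize 73.78x1 + 72.63x2 + 155.24x3 + 139.09x4 s.t.:
  5.19x1 + 4.8x2 + 5.5x3 + 4.77x4 ≥ 14.67   (energy)
  2.7x1 + 2.5x2 + 0.2x3 ≤ 7.2   (benzene volume)
  x1, x2, x3, x4 ≥ 0.
At the optimum only light naphtha, alkylate are positive (straight-run naphtha, toluene = 0). There the energy and benzene volume constraints are tight.
Solving gives x1 = 2.6667, x4 = 0.174.
Hence cost = 73.78·2.6667 + 139.09·0.174 = $220.9508.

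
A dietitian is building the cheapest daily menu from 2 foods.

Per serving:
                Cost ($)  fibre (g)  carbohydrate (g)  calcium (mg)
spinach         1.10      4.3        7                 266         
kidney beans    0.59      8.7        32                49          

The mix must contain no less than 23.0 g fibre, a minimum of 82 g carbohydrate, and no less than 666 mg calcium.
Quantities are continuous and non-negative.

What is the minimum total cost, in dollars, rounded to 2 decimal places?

Let x1 = servings of spinach, x2 = servings of kidney beans.
Minimise 1.1x1 + 0.59x2 s.t.:
  4.3x1 + 8.7x2 ≥ 23   (fibre)
  7x1 + 32x2 ≥ 82   (carbohydrate)
  266x1 + 49x2 ≥ 666   (calcium)
  x1, x2 ≥ 0.
Both inputs are positive at the optimum. There the carbohydrate and calcium constraints are tight.
That vertex is x1 = 2.117, x2 = 2.099.
Cost = 1.1·2.117 + 0.59·2.099 = 3.5671.

$3.57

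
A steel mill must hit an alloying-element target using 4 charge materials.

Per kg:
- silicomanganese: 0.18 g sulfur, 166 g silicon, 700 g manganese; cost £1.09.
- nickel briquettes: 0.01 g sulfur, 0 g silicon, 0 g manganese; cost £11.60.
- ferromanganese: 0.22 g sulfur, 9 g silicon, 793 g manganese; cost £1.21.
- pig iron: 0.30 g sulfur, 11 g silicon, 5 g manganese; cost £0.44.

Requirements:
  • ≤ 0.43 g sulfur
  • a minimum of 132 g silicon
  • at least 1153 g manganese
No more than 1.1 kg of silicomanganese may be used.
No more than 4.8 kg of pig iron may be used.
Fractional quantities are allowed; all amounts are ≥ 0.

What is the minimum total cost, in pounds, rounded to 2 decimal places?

£1.78

Let x1 = kg of silicomanganese, x2 = kg of nickel briquettes, x3 = kg of ferromanganese, x4 = kg of pig iron.
Minimize 1.09x1 + 11.6x2 + 1.21x3 + 0.44x4 subject to:
  0.18x1 + 0.01x2 + 0.22x3 + 0.3x4 ≤ 0.43   (sulfur)
  166x1 + 9x3 + 11x4 ≥ 132   (silicon)
  700x1 + 793x3 + 5x4 ≥ 1153   (manganese)
  x1 ≤ 1.1
  x4 ≤ 4.8
  x1, x2, x3, x4 ≥ 0.
At the optimum only silicomanganese, ferromanganese are positive (nickel briquettes, pig iron = 0). Binding constraints: silicon and manganese.
So silicomanganese = 0.7524 kg, ferromanganese = 0.7898 kg.
Objective = 1.09·0.7524 + 1.21·0.7898 = 1.7758.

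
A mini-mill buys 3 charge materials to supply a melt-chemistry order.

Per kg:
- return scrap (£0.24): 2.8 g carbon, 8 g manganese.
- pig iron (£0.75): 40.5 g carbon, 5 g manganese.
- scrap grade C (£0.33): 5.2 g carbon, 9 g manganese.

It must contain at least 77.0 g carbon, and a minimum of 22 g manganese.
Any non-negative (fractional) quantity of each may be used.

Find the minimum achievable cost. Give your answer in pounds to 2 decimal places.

£1.73

Let x1 = kg of return scrap, x2 = kg of pig iron, x3 = kg of scrap grade C.
min 0.24x1 + 0.75x2 + 0.33x3 s.t.:
  2.8x1 + 40.5x2 + 5.2x3 ≥ 77   (carbon)
  8x1 + 5x2 + 9x3 ≥ 22   (manganese)
  x1, x2, x3 ≥ 0.
The minimum-cost mix takes nothing from scrap grade C — only return scrap, pig iron. The carbon and manganese requirements are met with equality.
Solving gives x1 = 1.632, x2 = 1.788.
Objective = 0.24·1.632 + 0.75·1.788 = 1.7327.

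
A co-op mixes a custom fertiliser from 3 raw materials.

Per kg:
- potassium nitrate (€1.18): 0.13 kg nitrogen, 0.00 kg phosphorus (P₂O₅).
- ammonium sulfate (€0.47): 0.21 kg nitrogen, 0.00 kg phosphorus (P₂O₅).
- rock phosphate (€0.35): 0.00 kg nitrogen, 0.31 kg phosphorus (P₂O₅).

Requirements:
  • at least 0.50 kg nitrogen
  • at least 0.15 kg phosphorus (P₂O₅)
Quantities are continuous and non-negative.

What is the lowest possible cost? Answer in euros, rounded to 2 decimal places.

€1.29

This is a linear program. Let x1 = kg of potassium nitrate, x2 = kg of ammonium sulfate, x3 = kg of rock phosphate.
min 1.18x1 + 0.47x2 + 0.35x3 with:
  0.13x1 + 0.21x2 ≥ 0.5   (nitrogen)
  0.31x3 ≥ 0.15   (phosphorus (P₂O₅))
  x1, x2, x3 ≥ 0.
The optimal basis is {ammonium sulfate, rock phosphate}; potassium nitrate drops out. Binding constraints: nitrogen and phosphorus (P₂O₅).
Solving gives x2 = 2.381, x3 = 0.4839.
Cost = 0.47·2.381 + 0.35·0.4839 = 1.2884.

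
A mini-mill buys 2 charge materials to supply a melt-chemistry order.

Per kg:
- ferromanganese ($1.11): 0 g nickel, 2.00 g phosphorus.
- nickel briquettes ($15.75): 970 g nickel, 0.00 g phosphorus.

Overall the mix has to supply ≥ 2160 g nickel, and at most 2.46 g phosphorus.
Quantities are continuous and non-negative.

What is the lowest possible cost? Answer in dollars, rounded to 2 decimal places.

This is a linear program. Let x1 = kg of ferromanganese, x2 = kg of nickel briquettes.
Minimise 1.11x1 + 15.75x2 with:
  970x2 ≥ 2160   (nickel)
  2x1 ≤ 2.46   (phosphorus)
  x1, x2 ≥ 0.
The optimal basis is {nickel briquettes}; ferromanganese drops out. There the nickel constraint is tight.
Solving gives x2 = 2.2268.
Hence cost = 15.75·2.2268 = $35.0721.

$35.07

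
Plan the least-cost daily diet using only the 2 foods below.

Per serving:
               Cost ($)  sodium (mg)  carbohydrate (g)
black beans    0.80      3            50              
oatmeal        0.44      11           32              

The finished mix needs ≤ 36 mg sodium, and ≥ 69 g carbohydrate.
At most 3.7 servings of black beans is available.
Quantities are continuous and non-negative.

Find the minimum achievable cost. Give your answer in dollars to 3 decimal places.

$0.949

Set it up as a linear program. Let x1 = servings of black beans, x2 = servings of oatmeal.
min 0.8x1 + 0.44x2 with:
  3x1 + 11x2 ≤ 36   (sodium)
  50x1 + 32x2 ≥ 69   (carbohydrate)
  x1 ≤ 3.7
  x1, x2 ≥ 0.
The cheapest feasible vertex uses only oatmeal; black beans is not used. There the carbohydrate constraint is tight.
So oatmeal = 2.156 servings.
Total cost: 0.44·2.156 = 0.94864.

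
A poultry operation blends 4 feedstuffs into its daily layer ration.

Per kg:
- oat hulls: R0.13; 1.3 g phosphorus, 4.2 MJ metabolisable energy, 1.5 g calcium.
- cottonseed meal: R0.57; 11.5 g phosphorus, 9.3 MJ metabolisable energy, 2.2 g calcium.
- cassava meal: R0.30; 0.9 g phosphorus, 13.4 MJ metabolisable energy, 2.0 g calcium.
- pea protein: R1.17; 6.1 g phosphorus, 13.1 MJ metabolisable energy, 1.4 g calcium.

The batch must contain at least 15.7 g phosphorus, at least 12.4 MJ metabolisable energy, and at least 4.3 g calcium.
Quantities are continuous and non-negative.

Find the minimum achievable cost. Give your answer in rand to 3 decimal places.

Set it up as a linear program. Let x1 = kg of oat hulls, x2 = kg of cottonseed meal, x3 = kg of cassava meal, x4 = kg of pea protein.
Minimize 0.13x1 + 0.57x2 + 0.3x3 + 1.17x4 subject to:
  1.3x1 + 11.5x2 + 0.9x3 + 6.1x4 ≥ 15.7   (phosphorus)
  4.2x1 + 9.3x2 + 13.4x3 + 13.1x4 ≥ 12.4   (metabolisable energy)
  1.5x1 + 2.2x2 + 2x3 + 1.4x4 ≥ 4.3   (calcium)
  x1, x2, x3, x4 ≥ 0.
The optimal basis is {oat hulls, cottonseed meal}; cassava meal, pea protein drop out. The phosphorus and calcium requirements are met with equality.
Solving gives x1 = 1.036, x2 = 1.248.
Cost = 0.13·1.036 + 0.57·1.248 = 0.84604.

R0.846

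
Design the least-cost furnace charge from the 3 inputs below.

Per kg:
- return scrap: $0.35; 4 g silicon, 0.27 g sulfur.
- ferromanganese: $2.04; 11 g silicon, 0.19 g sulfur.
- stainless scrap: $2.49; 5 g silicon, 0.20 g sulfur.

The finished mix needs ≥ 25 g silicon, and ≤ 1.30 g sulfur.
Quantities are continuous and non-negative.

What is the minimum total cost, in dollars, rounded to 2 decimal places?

Treat it as an LP. Let x1 = kg of return scrap, x2 = kg of ferromanganese, x3 = kg of stainless scrap.
min 0.35x1 + 2.04x2 + 2.49x3 s.t.:
  4x1 + 11x2 + 5x3 ≥ 25   (silicon)
  0.27x1 + 0.19x2 + 0.2x3 ≤ 1.3   (sulfur)
  x1, x2, x3 ≥ 0.
At the optimum only return scrap, ferromanganese are positive (stainless scrap = 0). There the silicon and sulfur constraints are tight.
Optimal quantities: return scrap = 4.321 kg, ferromanganese = 0.7014 kg.
Total cost: 0.35·4.321 + 2.04·0.7014 = 2.9432.

$2.94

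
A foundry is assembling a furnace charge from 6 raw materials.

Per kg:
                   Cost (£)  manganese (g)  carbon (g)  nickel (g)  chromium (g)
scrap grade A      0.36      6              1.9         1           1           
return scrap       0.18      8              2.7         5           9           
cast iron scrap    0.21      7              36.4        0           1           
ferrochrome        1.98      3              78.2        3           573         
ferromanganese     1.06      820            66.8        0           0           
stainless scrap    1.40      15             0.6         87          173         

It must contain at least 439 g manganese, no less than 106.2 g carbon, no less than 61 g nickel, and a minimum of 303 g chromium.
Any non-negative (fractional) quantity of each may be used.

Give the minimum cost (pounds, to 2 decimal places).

Let x1 = kg of scrap grade A, x2 = kg of return scrap, x3 = kg of cast iron scrap, x4 = kg of ferrochrome, x5 = kg of ferromanganese, x6 = kg of stainless scrap.
min 0.36x1 + 0.18x2 + 0.21x3 + 1.98x4 + 1.06x5 + 1.4x6 with:
  6x1 + 8x2 + 7x3 + 3x4 + 820x5 + 15x6 ≥ 439   (manganese)
  1.9x1 + 2.7x2 + 36.4x3 + 78.2x4 + 66.8x5 + 0.6x6 ≥ 106.2   (carbon)
  1x1 + 5x2 + 3x4 + 87x6 ≥ 61   (nickel)
  1x1 + 9x2 + 1x3 + 573x4 + 173x6 ≥ 303   (chromium)
  x1, x2, x3, x4, x5, x6 ≥ 0.
The minimum-cost mix takes nothing from scrap grade A, return scrap — only cast iron scrap, ferrochrome, ferromanganese, stainless scrap. There the manganese, carbon, nickel, chromium constraints are tight.
That vertex is x3 = 1.286, x4 = 0.3182, x5 = 0.5106, x6 = 0.6902.
Hence cost = 0.21·1.286 + 1.98·0.3182 + 1.06·0.5106 + 1.4·0.6902 = £2.4076.

£2.41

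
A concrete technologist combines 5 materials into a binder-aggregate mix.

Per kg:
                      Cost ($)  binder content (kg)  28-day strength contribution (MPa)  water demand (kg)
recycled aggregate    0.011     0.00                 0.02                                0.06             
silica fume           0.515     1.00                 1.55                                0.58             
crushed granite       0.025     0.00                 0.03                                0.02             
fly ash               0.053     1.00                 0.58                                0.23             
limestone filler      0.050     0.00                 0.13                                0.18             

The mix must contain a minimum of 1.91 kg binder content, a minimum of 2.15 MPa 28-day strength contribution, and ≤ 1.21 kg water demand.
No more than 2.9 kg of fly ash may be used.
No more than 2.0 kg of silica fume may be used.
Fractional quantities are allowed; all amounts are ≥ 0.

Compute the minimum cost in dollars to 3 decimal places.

$0.309

Treat it as an LP. Let x1 = kg of recycled aggregate, x2 = kg of silica fume, x3 = kg of crushed granite, x4 = kg of fly ash, x5 = kg of limestone filler.
Minimize 0.011x1 + 0.515x2 + 0.025x3 + 0.053x4 + 0.05x5 s.t.:
  1x2 + 1x4 ≥ 1.91   (binder content)
  0.02x1 + 1.55x2 + 0.03x3 + 0.58x4 + 0.13x5 ≥ 2.15   (28-day strength contribution)
  0.06x1 + 0.58x2 + 0.02x3 + 0.23x4 + 0.18x5 ≤ 1.21   (water demand)
  x4 ≤ 2.9
  x2 ≤ 2
  x1, x2, x3, x4, x5 ≥ 0.
The minimum-cost mix takes nothing from recycled aggregate, crushed granite, limestone filler — only silica fume, fly ash. Binding constraints: 28-day strength contribution and the fly ash cap.
So silica fume = 0.3019 kg, fly ash = 2.9 kg.
Objective = 0.515·0.3019 + 0.053·2.9 = 0.30918.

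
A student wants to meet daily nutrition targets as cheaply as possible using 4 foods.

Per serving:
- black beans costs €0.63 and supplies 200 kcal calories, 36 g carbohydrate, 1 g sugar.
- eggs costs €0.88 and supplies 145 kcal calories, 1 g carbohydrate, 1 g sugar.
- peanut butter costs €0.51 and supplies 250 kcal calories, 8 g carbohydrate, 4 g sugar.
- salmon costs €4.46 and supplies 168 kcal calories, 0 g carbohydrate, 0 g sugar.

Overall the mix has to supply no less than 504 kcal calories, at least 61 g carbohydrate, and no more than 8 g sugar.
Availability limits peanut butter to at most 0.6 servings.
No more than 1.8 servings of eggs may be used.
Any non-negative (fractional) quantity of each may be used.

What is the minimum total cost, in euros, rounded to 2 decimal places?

€1.42

This is a linear program. Let x1 = servings of black beans, x2 = servings of eggs, x3 = servings of peanut butter, x4 = servings of salmon.
min 0.63x1 + 0.88x2 + 0.51x3 + 4.46x4 subject to:
  200x1 + 145x2 + 250x3 + 168x4 ≥ 504   (calories)
  36x1 + 1x2 + 8x3 ≥ 61   (carbohydrate)
  1x1 + 1x2 + 4x3 ≤ 8   (sugar)
  x3 ≤ 0.6
  x2 ≤ 1.8
  x1, x2, x3, x4 ≥ 0.
The optimal basis is {black beans, peanut butter}; eggs, salmon drop out. There the calories and the peanut butter cap constraints are tight.
Optimal quantities: black beans = 1.77 servings, peanut butter = 0.6 servings.
Cost = 0.63·1.77 + 0.51·0.6 = 1.4211.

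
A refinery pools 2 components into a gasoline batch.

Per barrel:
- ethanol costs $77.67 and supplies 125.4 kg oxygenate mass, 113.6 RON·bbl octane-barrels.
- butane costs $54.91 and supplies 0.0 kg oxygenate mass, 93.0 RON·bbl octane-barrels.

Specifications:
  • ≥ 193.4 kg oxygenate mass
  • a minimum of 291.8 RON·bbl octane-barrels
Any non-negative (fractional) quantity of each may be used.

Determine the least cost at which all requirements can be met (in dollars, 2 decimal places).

This is a linear program. Let x1 = barrels of ethanol, x2 = barrels of butane.
Minimise 77.67x1 + 54.91x2 subject to:
  125.4x1 ≥ 193.4   (oxygenate mass)
  113.6x1 + 93x2 ≥ 291.8   (octane-barrels)
  x1, x2 ≥ 0.
Both inputs are positive at the optimum. There the oxygenate mass and octane-barrels constraints are tight.
Solving gives x1 = 1.5423, x2 = 1.2537.
Total cost: 77.67·1.5423 + 54.91·1.2537 = 188.6311.

$188.63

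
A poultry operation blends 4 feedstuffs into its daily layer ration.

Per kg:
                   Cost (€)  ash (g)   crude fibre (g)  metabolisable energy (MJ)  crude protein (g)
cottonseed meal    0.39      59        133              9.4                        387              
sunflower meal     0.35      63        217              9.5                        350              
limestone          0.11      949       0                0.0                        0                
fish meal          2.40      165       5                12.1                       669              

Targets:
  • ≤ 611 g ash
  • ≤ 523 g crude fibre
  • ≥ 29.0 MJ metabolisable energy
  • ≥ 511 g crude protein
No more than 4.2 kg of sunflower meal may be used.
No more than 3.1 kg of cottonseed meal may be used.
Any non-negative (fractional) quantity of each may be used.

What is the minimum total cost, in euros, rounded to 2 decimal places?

€1.14

Let x1 = kg of cottonseed meal, x2 = kg of sunflower meal, x3 = kg of limestone, x4 = kg of fish meal.
Minimize 0.39x1 + 0.35x2 + 0.11x3 + 2.4x4 subject to:
  59x1 + 63x2 + 949x3 + 165x4 ≤ 611   (ash)
  133x1 + 217x2 + 5x4 ≤ 523   (crude fibre)
  9.4x1 + 9.5x2 + 12.1x4 ≥ 29   (metabolisable energy)
  387x1 + 350x2 + 669x4 ≥ 511   (crude protein)
  x2 ≤ 4.2
  x1 ≤ 3.1
  x1, x2, x3, x4 ≥ 0.
The cheapest feasible vertex uses only cottonseed meal, sunflower meal; limestone, fish meal are not used. Binding constraints: crude fibre and metabolisable energy.
Solving gives x1 = 1.706, x2 = 1.364.
Objective = 0.39·1.706 + 0.35·1.364 = 1.1427.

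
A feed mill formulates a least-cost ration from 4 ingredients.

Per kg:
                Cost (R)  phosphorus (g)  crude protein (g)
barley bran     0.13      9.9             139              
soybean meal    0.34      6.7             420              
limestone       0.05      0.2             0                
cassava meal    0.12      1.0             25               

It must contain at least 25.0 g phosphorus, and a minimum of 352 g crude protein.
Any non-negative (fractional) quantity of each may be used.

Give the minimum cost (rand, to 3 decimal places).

R0.329

Treat it as an LP. Let x1 = kg of barley bran, x2 = kg of soybean meal, x3 = kg of limestone, x4 = kg of cassava meal.
min 0.13x1 + 0.34x2 + 0.05x3 + 0.12x4 with:
  9.9x1 + 6.7x2 + 0.2x3 + 1x4 ≥ 25   (phosphorus)
  139x1 + 420x2 + 25x4 ≥ 352   (crude protein)
  x1, x2, x3, x4 ≥ 0.
The optimal basis is {barley bran, soybean meal}; limestone, cassava meal drop out. Binding constraints: phosphorus and crude protein.
Solving gives x1 = 2.523, x2 = 0.003037.
Cost = 0.13·2.523 + 0.34·0.003037 = 0.32902.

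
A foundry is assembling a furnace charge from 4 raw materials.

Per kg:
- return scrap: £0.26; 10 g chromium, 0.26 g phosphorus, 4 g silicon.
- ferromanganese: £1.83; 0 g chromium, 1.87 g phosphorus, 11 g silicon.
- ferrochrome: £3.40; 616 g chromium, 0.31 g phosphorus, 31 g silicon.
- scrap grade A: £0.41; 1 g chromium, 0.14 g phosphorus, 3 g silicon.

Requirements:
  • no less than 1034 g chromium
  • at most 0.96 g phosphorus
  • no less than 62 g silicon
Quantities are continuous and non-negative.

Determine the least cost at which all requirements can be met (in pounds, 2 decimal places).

Let x1 = kg of return scrap, x2 = kg of ferromanganese, x3 = kg of ferrochrome, x4 = kg of scrap grade A.
Minimize 0.26x1 + 1.83x2 + 3.4x3 + 0.41x4 subject to:
  10x1 + 616x3 + 1x4 ≥ 1034   (chromium)
  0.26x1 + 1.87x2 + 0.31x3 + 0.14x4 ≤ 0.96   (phosphorus)
  4x1 + 11x2 + 31x3 + 3x4 ≥ 62   (silicon)
  x1, x2, x3, x4 ≥ 0.
The optimal basis is {return scrap, ferrochrome}; ferromanganese, scrap grade A drop out. Binding constraints: phosphorus and silicon.
That vertex is x1 = 1.5455, x3 = 1.8006.
Hence cost = 0.26·1.5455 + 3.4·1.8006 = £6.5239.

£6.52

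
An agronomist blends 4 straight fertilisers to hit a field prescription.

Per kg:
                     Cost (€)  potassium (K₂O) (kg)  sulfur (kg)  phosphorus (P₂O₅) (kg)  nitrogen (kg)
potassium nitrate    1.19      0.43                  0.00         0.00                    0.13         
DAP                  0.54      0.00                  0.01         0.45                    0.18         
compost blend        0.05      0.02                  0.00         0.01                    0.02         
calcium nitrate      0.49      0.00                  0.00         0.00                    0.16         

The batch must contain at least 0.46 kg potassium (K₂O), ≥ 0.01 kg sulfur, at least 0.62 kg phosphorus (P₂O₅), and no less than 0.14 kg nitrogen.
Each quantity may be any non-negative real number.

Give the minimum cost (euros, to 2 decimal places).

Treat it as an LP. Let x1 = kg of potassium nitrate, x2 = kg of DAP, x3 = kg of compost blend, x4 = kg of calcium nitrate.
Minimize 1.19x1 + 0.54x2 + 0.05x3 + 0.49x4 subject to:
  0.43x1 + 0.02x3 ≥ 0.46   (potassium (K₂O))
  0.01x2 ≥ 0.01   (sulfur)
  0.45x2 + 0.01x3 ≥ 0.62   (phosphorus (P₂O₅))
  0.13x1 + 0.18x2 + 0.02x3 + 0.16x4 ≥ 0.14   (nitrogen)
  x1, x2, x3, x4 ≥ 0.
The optimal basis is {DAP, compost blend}; potassium nitrate, calcium nitrate drop out. The potassium (K₂O) and sulfur requirements are met with equality.
Optimal quantities: DAP = 1 kg, compost blend = 23 kg.
Hence cost = 0.54·1 + 0.05·23 = €1.6900.

€1.69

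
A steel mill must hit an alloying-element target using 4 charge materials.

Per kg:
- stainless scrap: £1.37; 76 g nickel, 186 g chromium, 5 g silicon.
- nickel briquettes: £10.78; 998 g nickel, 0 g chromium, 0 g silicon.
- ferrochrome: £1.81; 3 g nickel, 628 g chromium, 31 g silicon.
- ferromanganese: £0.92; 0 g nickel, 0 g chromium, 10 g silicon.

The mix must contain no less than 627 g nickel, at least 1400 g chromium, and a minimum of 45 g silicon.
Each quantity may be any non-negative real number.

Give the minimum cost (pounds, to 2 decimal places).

Treat it as an LP. Let x1 = kg of stainless scrap, x2 = kg of nickel briquettes, x3 = kg of ferrochrome, x4 = kg of ferromanganese.
min 1.37x1 + 10.78x2 + 1.81x3 + 0.92x4 s.t.:
  76x1 + 998x2 + 3x3 ≥ 627   (nickel)
  186x1 + 628x3 ≥ 1400   (chromium)
  5x1 + 31x3 + 10x4 ≥ 45   (silicon)
  x1, x2, x3, x4 ≥ 0.
The cheapest feasible vertex uses only nickel briquettes, ferrochrome; stainless scrap, ferromanganese are not used. The nickel and chromium requirements are met with equality.
That vertex is x2 = 0.6216, x3 = 2.229.
Objective = 10.78·0.6216 + 1.81·2.229 = 10.7353.

£10.74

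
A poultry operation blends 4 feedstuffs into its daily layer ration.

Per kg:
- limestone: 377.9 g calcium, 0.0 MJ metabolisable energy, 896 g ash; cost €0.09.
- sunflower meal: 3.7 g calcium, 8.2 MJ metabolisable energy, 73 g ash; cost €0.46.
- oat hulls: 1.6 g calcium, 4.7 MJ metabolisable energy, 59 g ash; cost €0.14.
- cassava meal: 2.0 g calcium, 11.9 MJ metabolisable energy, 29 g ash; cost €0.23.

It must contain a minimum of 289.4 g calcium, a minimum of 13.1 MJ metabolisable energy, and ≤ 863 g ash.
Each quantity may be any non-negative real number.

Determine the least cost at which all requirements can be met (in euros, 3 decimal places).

€0.322

Let x1 = kg of limestone, x2 = kg of sunflower meal, x3 = kg of oat hulls, x4 = kg of cassava meal.
min 0.09x1 + 0.46x2 + 0.14x3 + 0.23x4 s.t.:
  377.9x1 + 3.7x2 + 1.6x3 + 2x4 ≥ 289.4   (calcium)
  8.2x2 + 4.7x3 + 11.9x4 ≥ 13.1   (metabolisable energy)
  896x1 + 73x2 + 59x3 + 29x4 ≤ 863   (ash)
  x1, x2, x3, x4 ≥ 0.
The cheapest feasible vertex uses only limestone, cassava meal; sunflower meal, oat hulls are not used. Binding constraints: calcium and metabolisable energy.
Solving gives x1 = 0.76, x4 = 1.101.
Objective = 0.09·0.76 + 0.23·1.101 = 0.32163.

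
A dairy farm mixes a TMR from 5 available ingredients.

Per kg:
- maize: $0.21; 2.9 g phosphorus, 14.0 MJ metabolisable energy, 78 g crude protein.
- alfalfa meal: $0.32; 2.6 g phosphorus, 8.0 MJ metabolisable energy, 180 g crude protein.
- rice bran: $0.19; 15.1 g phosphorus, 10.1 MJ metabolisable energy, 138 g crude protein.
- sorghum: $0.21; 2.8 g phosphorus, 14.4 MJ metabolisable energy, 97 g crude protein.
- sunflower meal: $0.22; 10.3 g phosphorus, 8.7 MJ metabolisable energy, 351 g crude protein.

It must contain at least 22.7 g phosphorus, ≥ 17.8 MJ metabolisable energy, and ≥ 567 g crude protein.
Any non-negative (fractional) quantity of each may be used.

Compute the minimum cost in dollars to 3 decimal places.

Set it up as a linear program. Let x1 = kg of maize, x2 = kg of alfalfa meal, x3 = kg of rice bran, x4 = kg of sorghum, x5 = kg of sunflower meal.
min 0.21x1 + 0.32x2 + 0.19x3 + 0.21x4 + 0.22x5 s.t.:
  2.9x1 + 2.6x2 + 15.1x3 + 2.8x4 + 10.3x5 ≥ 22.7   (phosphorus)
  14x1 + 8x2 + 10.1x3 + 14.4x4 + 8.7x5 ≥ 17.8   (metabolisable energy)
  78x1 + 180x2 + 138x3 + 97x4 + 351x5 ≥ 567   (crude protein)
  x1, x2, x3, x4, x5 ≥ 0.
At the optimum only rice bran, sorghum, sunflower meal are positive (maize, alfalfa meal = 0). There the phosphorus, metabolisable energy, crude protein constraints are tight.
Solving gives x3 = 0.5486, x4 = 0.006839, x5 = 1.398.
Hence cost = 0.19·0.5486 + 0.21·0.006839 + 0.22·1.398 = $0.41323.

$0.413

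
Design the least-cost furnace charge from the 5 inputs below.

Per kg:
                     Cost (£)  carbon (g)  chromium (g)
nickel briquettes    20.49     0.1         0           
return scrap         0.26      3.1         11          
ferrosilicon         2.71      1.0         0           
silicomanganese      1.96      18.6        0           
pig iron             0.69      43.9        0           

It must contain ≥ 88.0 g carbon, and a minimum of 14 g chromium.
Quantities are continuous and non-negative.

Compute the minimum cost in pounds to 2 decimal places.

This is a linear program. Let x1 = kg of nickel briquettes, x2 = kg of return scrap, x3 = kg of ferrosilicon, x4 = kg of silicomanganese, x5 = kg of pig iron.
Minimize 20.49x1 + 0.26x2 + 2.71x3 + 1.96x4 + 0.69x5 with:
  0.1x1 + 3.1x2 + 1x3 + 18.6x4 + 43.9x5 ≥ 88   (carbon)
  11x2 ≥ 14   (chromium)
  x1, x2, x3, x4, x5 ≥ 0.
At the optimum only return scrap, pig iron are positive (nickel briquettes, ferrosilicon, silicomanganese = 0). There the carbon and chromium constraints are tight.
Solving gives x2 = 1.273, x5 = 1.915.
Total cost: 0.26·1.273 + 0.69·1.915 = 1.6523.

£1.65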